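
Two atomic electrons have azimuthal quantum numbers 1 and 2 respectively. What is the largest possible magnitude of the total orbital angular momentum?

|L_tot|_max = 2√3 ℏ ≈ 3.464ℏ

By the triangle rule, |l₁ − l₂| ≤ L ≤ l₁ + l₂.
L ∈ {1, 2, 3}.
The largest magnitude corresponds to L = 3: |L_tot| = ℏ√(3·4) = 2√3 ℏ.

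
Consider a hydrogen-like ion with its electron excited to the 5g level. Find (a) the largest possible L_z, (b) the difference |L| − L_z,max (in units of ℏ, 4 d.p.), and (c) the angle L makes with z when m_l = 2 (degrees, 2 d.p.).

L_z,max = 4ℏ; |L|−L_z,max ≈ 0.4721ℏ; θ(m_l=2) ≈ 63.43°

The 5g level has l = 4.
L_z,max = lℏ = 4ℏ.
|L| − L_z,max = (2√5 − 4)ℏ ≈ 0.4721ℏ.
For m_l = 2: cos θ = 2/√20, θ ≈ 63.43°.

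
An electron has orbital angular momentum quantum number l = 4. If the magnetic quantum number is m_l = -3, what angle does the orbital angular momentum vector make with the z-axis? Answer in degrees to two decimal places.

θ ≈ 132.13°

|L|² = l(l+1)ℏ² = 20ℏ², so |L| = 2√5 ℏ.
L_z = m_l ℏ = −3ℏ.
cos θ = L_z/|L| = -3/√20, so θ ≈ 132.13°.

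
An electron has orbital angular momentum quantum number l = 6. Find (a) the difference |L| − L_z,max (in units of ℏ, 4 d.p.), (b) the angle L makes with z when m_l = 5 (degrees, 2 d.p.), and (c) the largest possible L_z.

|L|−L_z,max ≈ 0.4807ℏ; θ(m_l=5) ≈ 39.51°; L_z,max = 6ℏ

|L| − L_z,max = (√42 − 6)ℏ ≈ 0.4807ℏ.
For m_l = 5: cos θ = 5/√42, θ ≈ 39.51°.
L_z,max = lℏ = 6ℏ.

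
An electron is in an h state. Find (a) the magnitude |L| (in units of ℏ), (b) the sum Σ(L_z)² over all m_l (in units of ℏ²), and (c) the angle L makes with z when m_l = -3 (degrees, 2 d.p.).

For an h orbital, l = 5.
|L| = ℏ√(5·6) = √30 ℏ ≈ 5.477ℏ.
Σ m_l² = 110, so Σ(L_z)² = 110 ℏ².
For m_l = -3: cos θ = -3/√30, θ ≈ 123.21°.

|L| = √30 ℏ ≈ 5.477ℏ; Σ(L_z)² = 110 ℏ²; θ(m_l=-3) ≈ 123.21°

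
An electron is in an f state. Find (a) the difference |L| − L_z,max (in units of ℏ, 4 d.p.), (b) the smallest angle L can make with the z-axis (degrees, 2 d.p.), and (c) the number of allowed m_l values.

|L|−L_z,max ≈ 0.4641ℏ; θ_min ≈ 30.00°; 7 values

The letter f corresponds to l = 3.
|L| − L_z,max = (2√3 − 3)ℏ ≈ 0.4641ℏ.
cos θ_min = 3/√12, so θ_min ≈ 30.00°.
There are 2l+1 = 7 values of m_l.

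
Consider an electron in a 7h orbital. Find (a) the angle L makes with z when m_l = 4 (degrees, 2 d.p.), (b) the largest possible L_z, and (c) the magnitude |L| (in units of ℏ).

θ(m_l=4) ≈ 43.09°; L_z,max = 5ℏ; |L| = √30 ℏ ≈ 5.477ℏ

7h means n = 7, l = 5.
For m_l = 4: cos θ = 4/√30, θ ≈ 43.09°.
L_z,max = lℏ = 5ℏ.
|L| = ℏ√(5·6) = √30 ℏ ≈ 5.477ℏ.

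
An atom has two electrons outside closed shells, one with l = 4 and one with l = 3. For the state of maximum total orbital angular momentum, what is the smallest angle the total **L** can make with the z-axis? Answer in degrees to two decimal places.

L runs from |4 − 3| = 1 to 4 + 3 = 7.
So L can be 1, 2, 3, 4, 5, 6, 7.
The maximum is L = 7, with |L_tot| = ℏ√(7·8) = 2√14 ℏ.
The minimum angle with z is arccos(7/√56) ≈ 20.70°.

θ_min ≈ 20.70°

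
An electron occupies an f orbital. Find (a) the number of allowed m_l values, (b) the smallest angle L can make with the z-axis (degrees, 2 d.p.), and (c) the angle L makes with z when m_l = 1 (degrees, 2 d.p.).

7 values; θ_min ≈ 30.00°; θ(m_l=1) ≈ 73.22°

The letter f corresponds to l = 3.
There are 2l+1 = 7 values of m_l.
cos θ_min = 3/√12, so θ_min ≈ 30.00°.
For m_l = 1: cos θ = 1/√12, θ ≈ 73.22°.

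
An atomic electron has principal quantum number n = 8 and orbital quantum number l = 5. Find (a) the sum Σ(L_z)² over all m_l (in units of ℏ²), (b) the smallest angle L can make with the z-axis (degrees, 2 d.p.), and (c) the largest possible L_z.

Σ(L_z)² = 110 ℏ²; θ_min ≈ 24.09°; L_z,max = 5ℏ

Σ m_l² = 110, so Σ(L_z)² = 110 ℏ².
cos θ_min = 5/√30, so θ_min ≈ 24.09°.
L_z,max = lℏ = 5ℏ.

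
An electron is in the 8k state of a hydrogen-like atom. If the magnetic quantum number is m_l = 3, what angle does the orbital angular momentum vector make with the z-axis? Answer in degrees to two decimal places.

θ ≈ 66.37°

For 8k, l = 7.
|L| = √(l(l+1)) ℏ = 2√14 ℏ.
L_z = m_l ℏ = 3ℏ.
cos θ = L_z/|L| = 3/√56, so θ ≈ 66.37°.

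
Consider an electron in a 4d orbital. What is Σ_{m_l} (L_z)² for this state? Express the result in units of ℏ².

Σ(L_z)² = 10 ℏ²

For 4d, l = 2.
The allowed m_l values are -2, -1, 0, 1, 2.
Σ m_l² = l(l+1)(2l+1)/3 = 2·3·5/3 = 10.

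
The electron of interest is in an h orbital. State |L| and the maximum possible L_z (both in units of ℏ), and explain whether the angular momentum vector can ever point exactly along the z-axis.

An h state has l = 5.
|L| = √30 ℏ ≈ 5.4772ℏ, while L_z,max = lℏ = 5ℏ.
Since |L| > L_z,max, the vector can never point exactly along z; the closest it comes is θ_min = arccos(5/√30) ≈ 24.1°.

No: L_z,max = 5ℏ < |L| = √30 ℏ ≈ 5.477ℏ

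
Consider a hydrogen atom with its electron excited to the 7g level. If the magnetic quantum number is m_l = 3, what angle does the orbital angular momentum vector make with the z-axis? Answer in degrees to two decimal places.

The 7g level has l = 4.
|L| = √(l(l+1)) ℏ = 2√5 ℏ.
L_z = m_l ℏ = 3ℏ.
cos θ = L_z/|L| = 3/√20, so θ ≈ 47.87°.

θ ≈ 47.87°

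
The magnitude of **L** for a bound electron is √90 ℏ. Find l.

|L| = ℏ√(l(l+1)), so l(l+1) = 90.
The positive root is l = 9.

l = 9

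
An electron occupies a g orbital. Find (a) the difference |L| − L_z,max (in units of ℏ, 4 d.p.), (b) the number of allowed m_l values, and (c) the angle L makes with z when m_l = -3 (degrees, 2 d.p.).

|L|−L_z,max ≈ 0.4721ℏ; 9 values; θ(m_l=-3) ≈ 132.13°

A g state has l = 4.
|L| − L_z,max = (2√5 − 4)ℏ ≈ 0.4721ℏ.
There are 2l+1 = 9 values of m_l.
For m_l = -3: cos θ = -3/√20, θ ≈ 132.13°.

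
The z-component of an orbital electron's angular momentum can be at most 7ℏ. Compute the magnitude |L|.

L_z,max = lℏ, so l = 7.
|L| = ℏ√(l(l+1)) = 2√14 ℏ.

|L| = 2√14 ℏ ≈ 7.483ℏ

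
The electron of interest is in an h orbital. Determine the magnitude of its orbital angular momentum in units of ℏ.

|L| = √30 ℏ ≈ 5.477ℏ

The letter h corresponds to l = 5.
|L| = ℏ√(l(l+1)) = ℏ√(5·6) = √30 ℏ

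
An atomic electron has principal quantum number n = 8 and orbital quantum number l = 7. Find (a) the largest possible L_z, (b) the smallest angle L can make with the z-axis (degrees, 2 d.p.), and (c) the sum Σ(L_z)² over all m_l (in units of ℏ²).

L_z,max = lℏ = 7ℏ.
cos θ_min = 7/√56, so θ_min ≈ 20.70°.
Σ m_l² = 280, so Σ(L_z)² = 280 ℏ².

L_z,max = 7ℏ; θ_min ≈ 20.70°; Σ(L_z)² = 280 ℏ²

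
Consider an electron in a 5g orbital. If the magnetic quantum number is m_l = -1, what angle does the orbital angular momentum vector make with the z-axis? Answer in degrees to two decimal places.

5g means n = 5, l = 4.
|L| = √(l(l+1)) ℏ = 2√5 ℏ.
L_z = m_l ℏ = −1ℏ.
cos θ = L_z/|L| = -1/√20, so θ ≈ 102.92°.

θ ≈ 102.92°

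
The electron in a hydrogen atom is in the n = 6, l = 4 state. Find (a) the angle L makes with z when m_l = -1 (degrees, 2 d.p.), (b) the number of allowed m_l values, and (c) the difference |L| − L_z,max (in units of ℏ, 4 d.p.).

θ(m_l=-1) ≈ 102.92°; 9 values; |L|−L_z,max ≈ 0.4721ℏ

For m_l = -1: cos θ = -1/√20, θ ≈ 102.92°.
There are 2l+1 = 9 values of m_l.
|L| − L_z,max = (2√5 − 4)ℏ ≈ 0.4721ℏ.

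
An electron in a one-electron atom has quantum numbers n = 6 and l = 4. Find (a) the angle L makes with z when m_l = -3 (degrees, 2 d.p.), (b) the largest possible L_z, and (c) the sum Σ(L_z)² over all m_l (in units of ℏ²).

θ(m_l=-3) ≈ 132.13°; L_z,max = 4ℏ; Σ(L_z)² = 60 ℏ²

For m_l = -3: cos θ = -3/√20, θ ≈ 132.13°.
L_z,max = lℏ = 4ℏ.
Σ m_l² = 60, so Σ(L_z)² = 60 ℏ².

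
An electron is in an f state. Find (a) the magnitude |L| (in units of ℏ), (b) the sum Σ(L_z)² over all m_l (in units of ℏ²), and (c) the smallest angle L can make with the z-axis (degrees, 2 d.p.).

An f state has l = 3.
|L| = ℏ√(3·4) = 2√3 ℏ ≈ 3.464ℏ.
Σ m_l² = 28, so Σ(L_z)² = 28 ℏ².
cos θ_min = 3/√12, so θ_min ≈ 30.00°.

|L| = 2√3 ℏ ≈ 3.464ℏ; Σ(L_z)² = 28 ℏ²; θ_min ≈ 30.00°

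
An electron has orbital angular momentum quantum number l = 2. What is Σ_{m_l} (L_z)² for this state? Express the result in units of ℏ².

Σ(L_z)² = 10 ℏ²

The allowed m_l values are -2, -1, 0, 1, 2.
Σ m_l² = l(l+1)(2l+1)/3 = 2·3·5/3 = 10.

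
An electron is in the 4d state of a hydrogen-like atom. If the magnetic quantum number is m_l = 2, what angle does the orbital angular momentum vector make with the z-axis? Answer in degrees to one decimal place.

θ ≈ 35.3°

For 4d, l = 2.
|L| = ℏ√(l(l+1)) = √6 ℏ.
L_z = m_l ℏ = 2ℏ.
cos θ = L_z/|L| = 2/√6, so θ ≈ 35.3°.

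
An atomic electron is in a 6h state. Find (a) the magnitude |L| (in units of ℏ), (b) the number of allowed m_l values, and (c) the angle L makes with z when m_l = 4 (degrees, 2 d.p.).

The 6h subshell has l = 5.
|L| = ℏ√(5·6) = √30 ℏ ≈ 5.477ℏ.
There are 2l+1 = 11 values of m_l.
For m_l = 4: cos θ = 4/√30, θ ≈ 43.09°.

|L| = √30 ℏ ≈ 5.477ℏ; 11 values; θ(m_l=4) ≈ 43.09°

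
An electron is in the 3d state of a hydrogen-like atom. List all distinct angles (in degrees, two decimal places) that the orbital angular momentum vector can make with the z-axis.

θ ∈ {35.26°, 65.91°, 90.00°, 114.09°, 144.74°}

The 3d subshell has l = 2.
|L| = ℏ√(l(l+1)) = √6 ℏ.
cos θ = m_l/√6 for each m_l ∈ {-2, -1, 0, 1, 2}.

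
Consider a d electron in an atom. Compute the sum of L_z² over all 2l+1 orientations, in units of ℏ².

For a d orbital, l = 2.
m_l ∈ {-2, -1, 0, 1, 2}.
Σ m_l² = 2·(1 + 4) = 10.

Σ(L_z)² = 10 ℏ²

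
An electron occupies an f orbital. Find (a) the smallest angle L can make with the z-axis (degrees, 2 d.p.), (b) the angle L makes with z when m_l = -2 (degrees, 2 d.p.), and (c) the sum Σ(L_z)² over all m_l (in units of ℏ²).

θ_min ≈ 30.00°; θ(m_l=-2) ≈ 125.26°; Σ(L_z)² = 28 ℏ²

F corresponds to l = 3.
cos θ_min = 3/√12, so θ_min ≈ 30.00°.
For m_l = -2: cos θ = -2/√12, θ ≈ 125.26°.
Σ m_l² = 28, so Σ(L_z)² = 28 ℏ².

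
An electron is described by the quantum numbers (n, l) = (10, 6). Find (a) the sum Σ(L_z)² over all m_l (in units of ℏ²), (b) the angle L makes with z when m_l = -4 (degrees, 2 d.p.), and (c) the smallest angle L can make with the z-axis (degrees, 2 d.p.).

Σ(L_z)² = 182 ℏ²; θ(m_l=-4) ≈ 128.11°; θ_min ≈ 22.21°

Σ m_l² = 182, so Σ(L_z)² = 182 ℏ².
For m_l = -4: cos θ = -4/√42, θ ≈ 128.11°.
cos θ_min = 6/√42, so θ_min ≈ 22.21°.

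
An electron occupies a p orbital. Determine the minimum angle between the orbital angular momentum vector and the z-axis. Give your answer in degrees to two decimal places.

The letter p corresponds to l = 1.
|L| = √(l(l+1)) ℏ = √2 ℏ.
The smallest angle corresponds to the largest L_z, i.e. m_l = l = 1, giving L_z = 1ℏ.
cos θ_min = 1/√2, so θ_min ≈ 45.00°.

θ_min ≈ 45.00°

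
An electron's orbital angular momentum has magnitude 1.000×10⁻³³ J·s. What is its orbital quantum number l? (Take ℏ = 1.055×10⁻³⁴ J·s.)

l = 9

In units of ℏ, |L| ≈ 9.479.
l(l+1) ≈ 9.479² ≈ 89.85, so l = 9.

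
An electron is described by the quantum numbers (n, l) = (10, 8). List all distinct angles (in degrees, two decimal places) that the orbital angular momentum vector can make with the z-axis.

|L| = √(l(l+1)) ℏ = 6√2 ℏ.
cos θ = m_l/√72 for each m_l ∈ {-8, -7, -6, -5, -4, -3, -2, -1, 0, 1, 2, 3, 4, 5, 6, 7, 8}.

θ ∈ {19.47°, 34.42°, 45.00°, 53.90°, 61.87°, 69.30°, 76.37°, 83.23°, 90.00°, 96.77°, 103.63°, 110.70°, 118.13°, 126.10°, 135.00°, 145.58°, 160.53°}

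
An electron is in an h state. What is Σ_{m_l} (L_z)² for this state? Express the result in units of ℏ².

An h state has l = 5.
The allowed m_l values are -5, -4, -3, -2, -1, 0, 1, 2, 3, 4, 5.
Σ m_l² = 2·(1 + 4 + 9 + 16 + 25) = 110.

Σ(L_z)² = 110 ℏ²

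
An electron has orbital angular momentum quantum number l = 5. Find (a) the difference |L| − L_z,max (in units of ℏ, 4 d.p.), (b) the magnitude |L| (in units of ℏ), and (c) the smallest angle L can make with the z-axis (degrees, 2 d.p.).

|L| − L_z,max = (√30 − 5)ℏ ≈ 0.4772ℏ.
|L| = ℏ√(5·6) = √30 ℏ ≈ 5.477ℏ.
cos θ_min = 5/√30, so θ_min ≈ 24.09°.

|L|−L_z,max ≈ 0.4772ℏ; |L| = √30 ℏ ≈ 5.477ℏ; θ_min ≈ 24.09°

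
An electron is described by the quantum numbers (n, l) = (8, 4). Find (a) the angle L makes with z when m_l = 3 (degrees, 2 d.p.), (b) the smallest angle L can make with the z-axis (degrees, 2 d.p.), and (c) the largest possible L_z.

For m_l = 3: cos θ = 3/√20, θ ≈ 47.87°.
cos θ_min = 4/√20, so θ_min ≈ 26.57°.
L_z,max = lℏ = 4ℏ.

θ(m_l=3) ≈ 47.87°; θ_min ≈ 26.57°; L_z,max = 4ℏ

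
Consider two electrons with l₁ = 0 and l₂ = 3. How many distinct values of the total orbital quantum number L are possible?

By the triangle rule, |l₁ − l₂| ≤ L ≤ l₁ + l₂.
Allowed values: L = 3.
That is 1 value.

1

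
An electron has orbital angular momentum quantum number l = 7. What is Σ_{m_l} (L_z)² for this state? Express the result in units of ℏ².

m_l ∈ {-7, -6, -5, -4, -3, -2, -1, 0, 1, 2, 3, 4, 5, 6, 7}.
Σ m_l² = 2·(1 + 4 + 9 + 16 + 25 + 36 + 49) = 280.

Σ(L_z)² = 280 ℏ²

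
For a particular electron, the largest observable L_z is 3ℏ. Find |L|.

The maximum L_z equals lℏ, giving l = 3.
Then |L| = ℏ√(3·4) = 2√3 ℏ.

|L| = 2√3 ℏ ≈ 3.464ℏ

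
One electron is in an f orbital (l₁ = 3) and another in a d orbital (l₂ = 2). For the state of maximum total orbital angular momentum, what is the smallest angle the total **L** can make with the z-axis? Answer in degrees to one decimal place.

Angular momentum addition gives L = |l₁ − l₂|, …, l₁ + l₂.
So L can be 1, 2, 3, 4, 5.
The maximum is L = 5, with |L_tot| = ℏ√(5·6) = √30 ℏ.
The minimum angle with z is arccos(5/√30) ≈ 24.1°.

θ_min ≈ 24.1°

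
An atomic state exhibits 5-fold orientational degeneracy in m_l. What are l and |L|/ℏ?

2l + 1 = 5 ⇒ l = 2.
Then |L| = √(l(l+1)) ℏ = √6 ℏ.

l = 2, |L| = √6 ℏ ≈ 2.449ℏ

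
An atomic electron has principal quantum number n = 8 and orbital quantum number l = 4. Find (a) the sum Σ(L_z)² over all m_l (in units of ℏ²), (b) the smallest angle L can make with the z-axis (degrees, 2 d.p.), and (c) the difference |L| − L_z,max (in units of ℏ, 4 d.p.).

Σ(L_z)² = 60 ℏ²; θ_min ≈ 26.57°; |L|−L_z,max ≈ 0.4721ℏ

Σ m_l² = 60, so Σ(L_z)² = 60 ℏ².
cos θ_min = 4/√20, so θ_min ≈ 26.57°.
|L| − L_z,max = (2√5 − 4)ℏ ≈ 0.4721ℏ.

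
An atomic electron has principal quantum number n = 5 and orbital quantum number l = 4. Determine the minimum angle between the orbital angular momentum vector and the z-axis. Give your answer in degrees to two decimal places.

θ_min ≈ 26.57°

|L| = ℏ√(l(l+1)) = 2√5 ℏ.
The smallest angle corresponds to the largest L_z, i.e. m_l = l = 4, giving L_z = 4ℏ.
cos θ_min = 4/√20, so θ_min ≈ 26.57°.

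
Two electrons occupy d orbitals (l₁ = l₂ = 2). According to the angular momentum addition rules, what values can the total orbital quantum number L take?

L = 0, 1, 2, 3, 4

The total orbital quantum number L ranges from |l₁ − l₂| to l₁ + l₂ in integer steps.
Allowed values: L = 0, 1, 2, 3, 4.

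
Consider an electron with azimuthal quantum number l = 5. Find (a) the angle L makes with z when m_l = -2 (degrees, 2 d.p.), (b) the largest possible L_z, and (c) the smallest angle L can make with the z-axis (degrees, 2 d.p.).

θ(m_l=-2) ≈ 111.42°; L_z,max = 5ℏ; θ_min ≈ 24.09°

For m_l = -2: cos θ = -2/√30, θ ≈ 111.42°.
L_z,max = lℏ = 5ℏ.
cos θ_min = 5/√30, so θ_min ≈ 24.09°.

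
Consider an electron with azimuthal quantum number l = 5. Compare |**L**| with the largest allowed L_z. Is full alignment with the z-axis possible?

No: L_z,max = 5ℏ < |L| = √30 ℏ ≈ 5.477ℏ

|L| = √30 ℏ ≈ 5.4772ℏ, while L_z,max = lℏ = 5ℏ.
Since |L| > L_z,max, the vector can never point exactly along z; the closest it comes is θ_min = arccos(5/√30) ≈ 24.1°.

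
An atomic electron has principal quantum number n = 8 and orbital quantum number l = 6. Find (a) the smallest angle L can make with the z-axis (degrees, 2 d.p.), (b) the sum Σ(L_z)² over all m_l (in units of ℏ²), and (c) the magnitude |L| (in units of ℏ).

θ_min ≈ 22.21°; Σ(L_z)² = 182 ℏ²; |L| = √42 ℏ ≈ 6.481ℏ

cos θ_min = 6/√42, so θ_min ≈ 22.21°.
Σ m_l² = 182, so Σ(L_z)² = 182 ℏ².
|L| = ℏ√(6·7) = √42 ℏ ≈ 6.481ℏ.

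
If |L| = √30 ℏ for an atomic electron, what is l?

l = 5

(|L|/ℏ)² = l(l+1) = 30.
Solving: l = 5.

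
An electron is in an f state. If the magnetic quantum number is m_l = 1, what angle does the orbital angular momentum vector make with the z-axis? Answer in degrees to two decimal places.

An f state has l = 3.
|L| = √(l(l+1)) ℏ = 2√3 ℏ.
L_z = m_l ℏ = 1ℏ.
cos θ = L_z/|L| = 1/√12, so θ ≈ 73.22°.

θ ≈ 73.22°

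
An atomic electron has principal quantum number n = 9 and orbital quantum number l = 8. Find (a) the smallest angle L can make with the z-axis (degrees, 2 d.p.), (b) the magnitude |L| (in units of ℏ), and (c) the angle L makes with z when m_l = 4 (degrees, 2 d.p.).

θ_min ≈ 19.47°; |L| = 6√2 ℏ ≈ 8.485ℏ; θ(m_l=4) ≈ 61.87°

cos θ_min = 8/√72, so θ_min ≈ 19.47°.
|L| = ℏ√(8·9) = 6√2 ℏ ≈ 8.485ℏ.
For m_l = 4: cos θ = 4/√72, θ ≈ 61.87°.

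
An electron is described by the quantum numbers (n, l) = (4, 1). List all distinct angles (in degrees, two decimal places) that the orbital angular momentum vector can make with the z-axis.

θ ∈ {45.00°, 90.00°, 135.00°}

|L| = √(l(l+1)) ℏ = √2 ℏ.
cos θ = m_l/√2 for each m_l ∈ {-1, 0, 1}.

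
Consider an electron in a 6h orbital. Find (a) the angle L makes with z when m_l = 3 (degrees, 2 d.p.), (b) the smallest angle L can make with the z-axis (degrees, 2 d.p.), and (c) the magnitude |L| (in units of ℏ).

6h means n = 6, l = 5.
For m_l = 3: cos θ = 3/√30, θ ≈ 56.79°.
cos θ_min = 5/√30, so θ_min ≈ 24.09°.
|L| = ℏ√(5·6) = √30 ℏ ≈ 5.477ℏ.

θ(m_l=3) ≈ 56.79°; θ_min ≈ 24.09°; |L| = √30 ℏ ≈ 5.477ℏ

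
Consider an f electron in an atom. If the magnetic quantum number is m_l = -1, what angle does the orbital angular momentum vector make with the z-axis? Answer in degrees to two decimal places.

An f state has l = 3.
|L| = √(l(l+1)) ℏ = 2√3 ℏ.
L_z = m_l ℏ = −1ℏ.
cos θ = L_z/|L| = -1/√12, so θ ≈ 106.78°.

θ ≈ 106.78°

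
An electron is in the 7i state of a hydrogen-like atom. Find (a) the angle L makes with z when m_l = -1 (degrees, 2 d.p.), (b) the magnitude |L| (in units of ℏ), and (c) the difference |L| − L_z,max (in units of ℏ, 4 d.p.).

The 7i subshell has l = 6.
For m_l = -1: cos θ = -1/√42, θ ≈ 98.88°.
|L| = ℏ√(6·7) = √42 ℏ ≈ 6.481ℏ.
|L| − L_z,max = (√42 − 6)ℏ ≈ 0.4807ℏ.

θ(m_l=-1) ≈ 98.88°; |L| = √42 ℏ ≈ 6.481ℏ; |L|−L_z,max ≈ 0.4807ℏ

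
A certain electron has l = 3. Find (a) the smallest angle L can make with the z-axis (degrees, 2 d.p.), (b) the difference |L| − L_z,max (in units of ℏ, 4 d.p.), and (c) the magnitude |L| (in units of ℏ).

θ_min ≈ 30.00°; |L|−L_z,max ≈ 0.4641ℏ; |L| = 2√3 ℏ ≈ 3.464ℏ

cos θ_min = 3/√12, so θ_min ≈ 30.00°.
|L| − L_z,max = (2√3 − 3)ℏ ≈ 0.4641ℏ.
|L| = ℏ√(3·4) = 2√3 ℏ ≈ 3.464ℏ.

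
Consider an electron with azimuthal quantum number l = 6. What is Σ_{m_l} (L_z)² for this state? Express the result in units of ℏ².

m_l ∈ {-6, -5, -4, -3, -2, -1, 0, 1, 2, 3, 4, 5, 6}.
Σ m_l² = l(l+1)(2l+1)/3 = 6·7·13/3 = 182.

Σ(L_z)² = 182 ℏ²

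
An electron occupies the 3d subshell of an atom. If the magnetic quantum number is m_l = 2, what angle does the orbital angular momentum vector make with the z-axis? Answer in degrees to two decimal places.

θ ≈ 35.26°

For 3d, l = 2.
|L| = √(l(l+1)) ℏ = √6 ℏ.
L_z = m_l ℏ = 2ℏ.
cos θ = L_z/|L| = 2/√6, so θ ≈ 35.26°.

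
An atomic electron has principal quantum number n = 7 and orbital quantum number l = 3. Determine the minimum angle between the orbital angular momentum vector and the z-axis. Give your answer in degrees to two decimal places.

θ_min ≈ 30.00°

|L| = ℏ√(l(l+1)) = 2√3 ℏ.
The smallest angle corresponds to the largest L_z, i.e. m_l = l = 3, giving L_z = 3ℏ.
cos θ_min = 3/√12, so θ_min ≈ 30.00°.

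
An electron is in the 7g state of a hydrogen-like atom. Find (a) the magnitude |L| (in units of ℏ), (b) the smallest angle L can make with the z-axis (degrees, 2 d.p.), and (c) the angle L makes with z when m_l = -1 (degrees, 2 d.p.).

For 7g, l = 4.
|L| = ℏ√(4·5) = 2√5 ℏ ≈ 4.472ℏ.
cos θ_min = 4/√20, so θ_min ≈ 26.57°.
For m_l = -1: cos θ = -1/√20, θ ≈ 102.92°.

|L| = 2√5 ℏ ≈ 4.472ℏ; θ_min ≈ 26.57°; θ(m_l=-1) ≈ 102.92°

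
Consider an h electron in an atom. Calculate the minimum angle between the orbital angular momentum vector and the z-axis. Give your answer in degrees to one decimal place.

θ_min ≈ 24.1°

An h state has l = 5.
|L| = ℏ√(l(l+1)) = √30 ℏ.
The smallest angle corresponds to the largest L_z, i.e. m_l = l = 5, giving L_z = 5ℏ.
cos θ_min = 5/√30, so θ_min ≈ 24.1°.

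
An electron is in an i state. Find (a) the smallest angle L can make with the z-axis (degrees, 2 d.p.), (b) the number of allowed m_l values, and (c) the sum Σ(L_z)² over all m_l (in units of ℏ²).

θ_min ≈ 22.21°; 13 values; Σ(L_z)² = 182 ℏ²

An i state has l = 6.
cos θ_min = 6/√42, so θ_min ≈ 22.21°.
There are 2l+1 = 13 values of m_l.
Σ m_l² = 182, so Σ(L_z)² = 182 ℏ².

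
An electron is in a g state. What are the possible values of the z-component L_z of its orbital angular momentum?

L_z ∈ {−4ℏ, −3ℏ, −2ℏ, −ℏ, 0, ℏ, 2ℏ, 3ℏ, 4ℏ}

G corresponds to l = 4.
L_z = m_l ℏ with m_l ranging from −l to +l in integer steps.
For l = 4: m_l ∈ {-4, -3, -2, -1, 0, 1, 2, 3, 4}.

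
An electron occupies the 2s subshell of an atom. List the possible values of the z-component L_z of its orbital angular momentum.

L_z ∈ {0}

For 2s, l = 0.
L_z = m_l ℏ with m_l ranging from −l to +l in integer steps.
For l = 0: m_l ∈ {0}.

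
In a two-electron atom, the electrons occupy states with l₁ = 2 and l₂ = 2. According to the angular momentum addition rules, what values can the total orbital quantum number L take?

L = 0, 1, 2, 3, 4

By the triangle rule, |l₁ − l₂| ≤ L ≤ l₁ + l₂.
So L can be 0, 1, 2, 3, 4.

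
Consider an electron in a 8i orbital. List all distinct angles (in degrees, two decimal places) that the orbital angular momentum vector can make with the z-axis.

θ ∈ {22.21°, 39.51°, 51.89°, 62.42°, 72.02°, 81.12°, 90.00°, 98.88°, 107.98°, 117.58°, 128.11°, 140.49°, 157.79°}

For 8i, l = 6.
|L| = √(l(l+1)) ℏ = √42 ℏ.
cos θ = m_l/√42 for each m_l ∈ {-6, -5, -4, -3, -2, -1, 0, 1, 2, 3, 4, 5, 6}.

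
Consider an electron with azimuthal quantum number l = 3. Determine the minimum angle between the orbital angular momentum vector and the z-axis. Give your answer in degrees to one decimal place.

|L|² = l(l+1)ℏ² = 12ℏ², so |L| = 2√3 ℏ.
The smallest angle corresponds to the largest L_z, i.e. m_l = l = 3, giving L_z = 3ℏ.
cos θ_min = 3/√12, so θ_min ≈ 30.0°.

θ_min ≈ 30.0°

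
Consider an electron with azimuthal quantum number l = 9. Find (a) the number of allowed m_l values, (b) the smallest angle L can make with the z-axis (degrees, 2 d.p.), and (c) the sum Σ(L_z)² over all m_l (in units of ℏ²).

There are 2l+1 = 19 values of m_l.
cos θ_min = 9/√90, so θ_min ≈ 18.43°.
Σ m_l² = 570, so Σ(L_z)² = 570 ℏ².

19 values; θ_min ≈ 18.43°; Σ(L_z)² = 570 ℏ²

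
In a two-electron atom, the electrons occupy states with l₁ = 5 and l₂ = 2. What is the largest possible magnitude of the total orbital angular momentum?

|L_tot|_max = 2√14 ℏ ≈ 7.483ℏ

L runs from |5 − 2| = 3 to 5 + 2 = 7.
L ∈ {3, 4, 5, 6, 7}.
The largest magnitude corresponds to L = 7: |L_tot| = ℏ√(7·8) = 2√14 ℏ.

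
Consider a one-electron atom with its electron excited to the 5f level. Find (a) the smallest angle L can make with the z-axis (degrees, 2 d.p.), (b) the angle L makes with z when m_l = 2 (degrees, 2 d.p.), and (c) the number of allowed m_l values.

The 5f level has l = 3.
cos θ_min = 3/√12, so θ_min ≈ 30.00°.
For m_l = 2: cos θ = 2/√12, θ ≈ 54.74°.
There are 2l+1 = 7 values of m_l.

θ_min ≈ 30.00°; θ(m_l=2) ≈ 54.74°; 7 values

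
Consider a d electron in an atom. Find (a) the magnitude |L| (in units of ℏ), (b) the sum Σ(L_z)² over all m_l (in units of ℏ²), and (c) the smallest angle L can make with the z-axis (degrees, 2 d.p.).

A d state has l = 2.
|L| = ℏ√(2·3) = √6 ℏ ≈ 2.449ℏ.
Σ m_l² = 10, so Σ(L_z)² = 10 ℏ².
cos θ_min = 2/√6, so θ_min ≈ 35.26°.

|L| = √6 ℏ ≈ 2.449ℏ; Σ(L_z)² = 10 ℏ²; θ_min ≈ 35.26°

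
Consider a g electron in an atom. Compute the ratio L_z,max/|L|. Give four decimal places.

The letter g corresponds to l = 4.
|L| = 2√5 ℏ ≈ 4.4721ℏ, while L_z,max = lℏ = 4ℏ.
L_z,max/|L| = 4/√20 = 0.8944.

L_z,max/|L| = 0.8944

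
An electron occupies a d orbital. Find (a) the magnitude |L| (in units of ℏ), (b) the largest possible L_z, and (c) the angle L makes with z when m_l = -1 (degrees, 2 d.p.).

For a d orbital, l = 2.
|L| = ℏ√(2·3) = √6 ℏ ≈ 2.449ℏ.
L_z,max = lℏ = 2ℏ.
For m_l = -1: cos θ = -1/√6, θ ≈ 114.09°.

|L| = √6 ℏ ≈ 2.449ℏ; L_z,max = 2ℏ; θ(m_l=-1) ≈ 114.09°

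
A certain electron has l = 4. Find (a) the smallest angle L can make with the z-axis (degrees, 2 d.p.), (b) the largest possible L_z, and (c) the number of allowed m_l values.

θ_min ≈ 26.57°; L_z,max = 4ℏ; 9 values

cos θ_min = 4/√20, so θ_min ≈ 26.57°.
L_z,max = lℏ = 4ℏ.
There are 2l+1 = 9 values of m_l.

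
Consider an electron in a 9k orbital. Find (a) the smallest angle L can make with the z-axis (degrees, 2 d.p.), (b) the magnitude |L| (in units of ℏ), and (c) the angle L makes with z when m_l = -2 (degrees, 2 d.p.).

θ_min ≈ 20.70°; |L| = 2√14 ℏ ≈ 7.483ℏ; θ(m_l=-2) ≈ 105.50°

For 9k, l = 7.
cos θ_min = 7/√56, so θ_min ≈ 20.70°.
|L| = ℏ√(7·8) = 2√14 ℏ ≈ 7.483ℏ.
For m_l = -2: cos θ = -2/√56, θ ≈ 105.50°.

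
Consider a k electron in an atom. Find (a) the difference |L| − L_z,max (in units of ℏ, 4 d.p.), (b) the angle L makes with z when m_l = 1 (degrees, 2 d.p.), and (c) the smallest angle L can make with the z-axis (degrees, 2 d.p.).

For a k orbital, l = 7.
|L| − L_z,max = (2√14 − 7)ℏ ≈ 0.4833ℏ.
For m_l = 1: cos θ = 1/√56, θ ≈ 82.32°.
cos θ_min = 7/√56, so θ_min ≈ 20.70°.

|L|−L_z,max ≈ 0.4833ℏ; θ(m_l=1) ≈ 82.32°; θ_min ≈ 20.70°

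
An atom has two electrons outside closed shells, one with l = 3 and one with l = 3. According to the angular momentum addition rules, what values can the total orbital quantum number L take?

L = 0, 1, 2, 3, 4, 5, 6

Angular momentum addition gives L = |l₁ − l₂|, …, l₁ + l₂.
L ∈ {0, 1, 2, 3, 4, 5, 6}.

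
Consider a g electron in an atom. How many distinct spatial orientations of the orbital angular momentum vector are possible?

For a g orbital, l = 4.
The number of m_l values is 2l + 1 = 2·4 + 1 = 9.

9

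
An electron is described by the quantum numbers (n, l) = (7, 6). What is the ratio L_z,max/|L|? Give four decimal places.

|L| = √42 ℏ ≈ 6.4807ℏ, while L_z,max = lℏ = 6ℏ.
L_z,max/|L| = 6/√42 = 0.9258.

L_z,max/|L| = 0.9258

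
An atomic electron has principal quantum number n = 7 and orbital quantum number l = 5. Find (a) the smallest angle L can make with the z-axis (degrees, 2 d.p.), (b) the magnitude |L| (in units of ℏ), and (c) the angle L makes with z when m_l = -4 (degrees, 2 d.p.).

θ_min ≈ 24.09°; |L| = √30 ℏ ≈ 5.477ℏ; θ(m_l=-4) ≈ 136.91°

cos θ_min = 5/√30, so θ_min ≈ 24.09°.
|L| = ℏ√(5·6) = √30 ℏ ≈ 5.477ℏ.
For m_l = -4: cos θ = -4/√30, θ ≈ 136.91°.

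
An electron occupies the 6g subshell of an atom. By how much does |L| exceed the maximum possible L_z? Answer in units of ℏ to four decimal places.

For 6g, l = 4.
|L| = 2√5 ℏ ≈ 4.4721ℏ, while L_z,max = lℏ = 4ℏ.
The difference is (2√5 − 4)ℏ ≈ 0.4721ℏ.

|L| − L_z,max ≈ 0.4721ℏ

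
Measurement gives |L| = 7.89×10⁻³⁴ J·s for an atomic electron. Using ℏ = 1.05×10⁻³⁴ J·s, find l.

l = 7

|L|/ℏ = (7.89×10⁻³⁴)/(1.05×10⁻³⁴) ≈ 7.514.
(|L|/ℏ)² = l(l+1) ≈ 56.46 ⇒ l = 7.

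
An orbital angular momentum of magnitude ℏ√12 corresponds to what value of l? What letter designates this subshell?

Since |L|² = l(l+1)ℏ², l(l+1) = 12.
Solving: l = 3.

l = 3 (f orbital)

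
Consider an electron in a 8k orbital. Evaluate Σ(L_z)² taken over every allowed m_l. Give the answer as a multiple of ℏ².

For 8k, l = 7.
m_l runs from −7 to 7, i.e. {-7, -6, -5, -4, -3, -2, -1, 0, 1, 2, 3, 4, 5, 6, 7}.
Summing m² from −7 to 7: Σ m_l² = 280.

Σ(L_z)² = 280 ℏ²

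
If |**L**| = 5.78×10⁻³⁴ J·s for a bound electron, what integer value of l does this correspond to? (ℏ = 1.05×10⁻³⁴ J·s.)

l = 5

|L|/ℏ = (5.78×10⁻³⁴)/(1.05×10⁻³⁴) ≈ 5.505.
(|L|/ℏ)² = l(l+1) ≈ 30.30 ⇒ l = 5.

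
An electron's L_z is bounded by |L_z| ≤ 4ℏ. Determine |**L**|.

|L| = 2√5 ℏ ≈ 4.472ℏ

The maximum L_z equals lℏ, giving l = 4.
|L| = ℏ√(l(l+1)) = 2√5 ℏ.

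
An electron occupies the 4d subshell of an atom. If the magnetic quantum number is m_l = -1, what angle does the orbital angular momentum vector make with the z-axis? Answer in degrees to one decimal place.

θ ≈ 114.1°

The 4d subshell has l = 2.
|L| = ℏ√(l(l+1)) = √6 ℏ.
L_z = m_l ℏ = −1ℏ.
cos θ = L_z/|L| = -1/√6, so θ ≈ 114.1°.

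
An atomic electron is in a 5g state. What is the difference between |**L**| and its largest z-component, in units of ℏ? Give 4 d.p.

|L| − L_z,max ≈ 0.4721ℏ

5g means n = 5, l = 4.
|L| = 2√5 ℏ ≈ 4.4721ℏ, while L_z,max = lℏ = 4ℏ.
The difference is (2√5 − 4)ℏ ≈ 0.4721ℏ.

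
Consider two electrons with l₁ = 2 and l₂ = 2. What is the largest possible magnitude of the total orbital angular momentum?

|L_tot|_max = 2√5 ℏ ≈ 4.472ℏ

L runs from |2 − 2| = 0 to 2 + 2 = 4.
L ∈ {0, 1, 2, 3, 4}.
The largest magnitude corresponds to L = 4: |L_tot| = ℏ√(4·5) = 2√5 ℏ.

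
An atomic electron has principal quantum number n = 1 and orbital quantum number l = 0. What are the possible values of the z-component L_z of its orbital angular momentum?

L_z = m_l ℏ with m_l ranging from −l to +l in integer steps.
For l = 0: m_l ∈ {0}.

L_z ∈ {0}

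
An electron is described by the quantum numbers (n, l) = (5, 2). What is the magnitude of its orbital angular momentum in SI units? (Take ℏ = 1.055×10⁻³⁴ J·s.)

|L| = 2.584×10⁻³⁴ J·s

|L| = ℏ√(l(l+1)) = ℏ√(2·3) = √6 ℏ
Numerically, |L| = 2.449 × (1.055×10⁻³⁴ J·s) = 2.584×10⁻³⁴ J·s.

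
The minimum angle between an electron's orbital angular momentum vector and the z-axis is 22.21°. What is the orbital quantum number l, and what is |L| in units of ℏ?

At minimum angle, m_l = l, so cos θ = l/√(l(l+1)); cos²θ = l/(l+1) = 0.8571.
l = cos²θ/sin²θ ≈ 6.
Then |L| = ℏ√(6·7) = √42 ℏ.

l = 6, |L| = √42 ℏ ≈ 6.481ℏ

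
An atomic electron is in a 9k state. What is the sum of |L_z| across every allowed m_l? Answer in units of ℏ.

The 9k subshell has l = 7.
m_l runs from −7 to 7, i.e. {-7, -6, -5, -4, -3, -2, -1, 0, 1, 2, 3, 4, 5, 6, 7}.
Σ|m_l| = l(l+1) = 56.

Σ|L_z| = 56 ℏ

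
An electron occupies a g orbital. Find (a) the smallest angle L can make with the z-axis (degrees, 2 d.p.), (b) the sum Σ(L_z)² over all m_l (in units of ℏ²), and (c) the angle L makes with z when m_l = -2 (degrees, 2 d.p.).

θ_min ≈ 26.57°; Σ(L_z)² = 60 ℏ²; θ(m_l=-2) ≈ 116.57°

The letter g corresponds to l = 4.
cos θ_min = 4/√20, so θ_min ≈ 26.57°.
Σ m_l² = 60, so Σ(L_z)² = 60 ℏ².
For m_l = -2: cos θ = -2/√20, θ ≈ 116.57°.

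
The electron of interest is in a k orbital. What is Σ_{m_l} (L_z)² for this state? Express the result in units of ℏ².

Σ(L_z)² = 280 ℏ²

K corresponds to l = 7.
The allowed m_l values are -7, -6, -5, -4, -3, -2, -1, 0, 1, 2, 3, 4, 5, 6, 7.
Σ m_l² = 2·(1 + 4 + 9 + 16 + 25 + 36 + 49) = 280.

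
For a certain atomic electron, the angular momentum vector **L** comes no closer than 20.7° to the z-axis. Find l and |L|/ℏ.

l = 7, |L| = 2√14 ℏ ≈ 7.483ℏ

cos²θ_min = l/(l+1) = 0.8751.
l = cos²θ/sin²θ ≈ 7.
Then |L| = ℏ√(7·8) = 2√14 ℏ.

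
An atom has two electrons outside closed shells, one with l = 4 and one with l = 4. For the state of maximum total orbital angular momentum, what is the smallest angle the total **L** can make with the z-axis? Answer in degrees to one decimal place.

θ_min ≈ 19.5°

L runs from |4 − 4| = 0 to 4 + 4 = 8.
Allowed values: L = 0, 1, 2, 3, 4, 5, 6, 7, 8.
The maximum is L = 8, with |L_tot| = ℏ√(8·9) = 6√2 ℏ.
The minimum angle with z is arccos(8/√72) ≈ 19.5°.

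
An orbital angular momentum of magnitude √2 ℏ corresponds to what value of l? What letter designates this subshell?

Since |L|² = l(l+1)ℏ², l(l+1) = 2.
Solving: l = 1.

l = 1 (p orbital)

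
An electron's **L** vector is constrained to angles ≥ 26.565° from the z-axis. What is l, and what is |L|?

cos θ_min = l/√(l(l+1)) = √(l/(l+1)), so l/(l+1) = cos²(26.565°) = 0.8000.
Thus l = 0.8000/(1 − 0.8000) ≈ 4.
Then |L| = ℏ√(4·5) = 2√5 ℏ.

l = 4, |L| = 2√5 ℏ ≈ 4.472ℏ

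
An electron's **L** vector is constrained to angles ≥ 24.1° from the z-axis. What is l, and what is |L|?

cos²θ_min = l/(l+1) = 0.8333.
Thus l = 0.8333/(1 − 0.8333) ≈ 5.
Then |L| = ℏ√(5·6) = √30 ℏ.

l = 5, |L| = √30 ℏ ≈ 5.477ℏ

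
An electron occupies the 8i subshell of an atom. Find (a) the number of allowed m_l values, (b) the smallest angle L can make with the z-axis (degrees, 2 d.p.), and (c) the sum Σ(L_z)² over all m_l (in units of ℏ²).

13 values; θ_min ≈ 22.21°; Σ(L_z)² = 182 ℏ²

For 8i, l = 6.
There are 2l+1 = 13 values of m_l.
cos θ_min = 6/√42, so θ_min ≈ 22.21°.
Σ m_l² = 182, so Σ(L_z)² = 182 ℏ².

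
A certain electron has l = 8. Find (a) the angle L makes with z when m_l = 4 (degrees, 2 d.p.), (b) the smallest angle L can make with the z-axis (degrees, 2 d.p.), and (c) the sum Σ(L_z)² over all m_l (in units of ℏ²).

For m_l = 4: cos θ = 4/√72, θ ≈ 61.87°.
cos θ_min = 8/√72, so θ_min ≈ 19.47°.
Σ m_l² = 408, so Σ(L_z)² = 408 ℏ².

θ(m_l=4) ≈ 61.87°; θ_min ≈ 19.47°; Σ(L_z)² = 408 ℏ²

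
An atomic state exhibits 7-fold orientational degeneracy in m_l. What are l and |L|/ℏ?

2l + 1 = 7 ⇒ l = 3.
|L| = ℏ√(l(l+1)) = ℏ√(3·4) = 2√3 ℏ.

l = 3, |L| = 2√3 ℏ ≈ 3.464ℏ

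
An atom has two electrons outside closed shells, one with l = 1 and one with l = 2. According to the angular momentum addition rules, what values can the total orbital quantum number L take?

By the triangle rule, |l₁ − l₂| ≤ L ≤ l₁ + l₂.
Allowed values: L = 1, 2, 3.

L = 1, 2, 3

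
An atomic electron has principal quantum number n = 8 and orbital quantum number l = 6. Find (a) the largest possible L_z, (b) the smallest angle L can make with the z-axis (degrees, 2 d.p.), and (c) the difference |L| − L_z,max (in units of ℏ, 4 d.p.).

L_z,max = 6ℏ; θ_min ≈ 22.21°; |L|−L_z,max ≈ 0.4807ℏ

L_z,max = lℏ = 6ℏ.
cos θ_min = 6/√42, so θ_min ≈ 22.21°.
|L| − L_z,max = (√42 − 6)ℏ ≈ 0.4807ℏ.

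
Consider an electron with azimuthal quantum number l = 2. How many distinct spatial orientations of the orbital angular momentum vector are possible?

5

The number of m_l values is 2l + 1 = 2·2 + 1 = 5.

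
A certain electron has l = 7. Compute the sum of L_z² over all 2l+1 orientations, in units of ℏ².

m_l ∈ {-7, -6, -5, -4, -3, -2, -1, 0, 1, 2, 3, 4, 5, 6, 7}.
Summing m² from −7 to 7: Σ m_l² = 280.

Σ(L_z)² = 280 ℏ²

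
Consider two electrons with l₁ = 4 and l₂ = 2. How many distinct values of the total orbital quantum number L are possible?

Angular momentum addition gives L = |l₁ − l₂|, …, l₁ + l₂.
L ∈ {2, 3, 4, 5, 6}.
That is 5 values.

5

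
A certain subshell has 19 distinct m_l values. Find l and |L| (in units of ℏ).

Since there are 2l+1 = 19 values of m_l, l = 9.
Then |L| = √(l(l+1)) ℏ = 3√10 ℏ.

l = 9, |L| = 3√10 ℏ ≈ 9.487ℏ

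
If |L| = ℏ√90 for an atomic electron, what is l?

l = 9

(|L|/ℏ)² = l(l+1) = 90.
l² + l − 90 = 0 ⇒ l = 9.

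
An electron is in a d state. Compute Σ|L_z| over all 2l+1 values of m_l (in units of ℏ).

A d state has l = 2.
m_l runs from −2 to 2, i.e. {-2, -1, 0, 1, 2}.
Σ|m_l| = l(l+1) = 6.

Σ|L_z| = 6 ℏ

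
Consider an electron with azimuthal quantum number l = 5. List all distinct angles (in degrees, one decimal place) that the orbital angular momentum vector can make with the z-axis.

|L| = ℏ√(l(l+1)) = √30 ℏ.
cos θ = m_l/√30 for each m_l ∈ {-5, -4, -3, -2, -1, 0, 1, 2, 3, 4, 5}.

θ ∈ {24.1°, 43.1°, 56.8°, 68.6°, 79.5°, 90.0°, 100.5°, 111.4°, 123.2°, 136.9°, 155.9°}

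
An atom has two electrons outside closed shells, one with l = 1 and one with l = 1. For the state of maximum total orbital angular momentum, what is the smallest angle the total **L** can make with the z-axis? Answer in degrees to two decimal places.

θ_min ≈ 35.26°

Angular momentum addition gives L = |l₁ − l₂|, …, l₁ + l₂.
Allowed values: L = 0, 1, 2.
The maximum is L = 2, with |L_tot| = ℏ√(2·3) = √6 ℏ.
The minimum angle with z is arccos(2/√6) ≈ 35.26°.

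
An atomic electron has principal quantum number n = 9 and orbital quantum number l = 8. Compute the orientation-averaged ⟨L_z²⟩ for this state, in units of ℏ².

⟨L_z²⟩ = 24 ℏ²

m_l ∈ {-8, -7, -6, -5, -4, -3, -2, -1, 0, 1, 2, 3, 4, 5, 6, 7, 8}.
Average of L_z² over 17 states: 408/17 ℏ² = 24 ℏ².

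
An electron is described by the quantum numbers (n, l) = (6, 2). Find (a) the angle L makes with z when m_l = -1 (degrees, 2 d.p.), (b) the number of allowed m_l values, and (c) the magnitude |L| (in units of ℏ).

θ(m_l=-1) ≈ 114.09°; 5 values; |L| = √6 ℏ ≈ 2.449ℏ

For m_l = -1: cos θ = -1/√6, θ ≈ 114.09°.
There are 2l+1 = 5 values of m_l.
|L| = ℏ√(2·3) = √6 ℏ ≈ 2.449ℏ.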